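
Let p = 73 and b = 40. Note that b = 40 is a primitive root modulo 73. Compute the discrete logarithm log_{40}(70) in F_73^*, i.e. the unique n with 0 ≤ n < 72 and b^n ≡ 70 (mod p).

Baby-step giant-step with m = ceil(sqrt(72)) = 9.
Baby table (40^j mod 73 for j=0..8):
  0:1  1:40  2:67  3:52  4:36  5:53  6:3  7:47
  8:55
Giant step factor: 40^(-9) ≡ 22 (mod 73).
Scan 70·22^i mod 73 for i = 0, 1, …:
  i=0: 70   i=1: 7   i=2: 8   i=3: 30
  i=4: 3
Match at i=4, j=6: n = 4·9 + 6 = 42.

42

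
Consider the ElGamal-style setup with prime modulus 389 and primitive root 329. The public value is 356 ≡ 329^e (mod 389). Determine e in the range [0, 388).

Baby-step giant-step with m = ceil(sqrt(388)) = 20.
Baby table (329^j mod 389 for j=0..19):
  0:1  1:329  2:99  3:284  4:76  5:108  6:133  7:189
  8:330  9:39  10:383  11:360  12:184  13:241  14:322  15:130
  16:369  17:33  18:354  19:155
Giant step factor: 329^(-20) ≡ 335 (mod 389).
Scan 356·335^i mod 389 for i = 0, 1, …:
  i=0: 356   i=1: 226   i=2: 244   i=3: 50
  i=4: 23   i=5: 314   i=6: 160   i=7: 307
  i=8: 149   i=9: 123   i=10: 360
Match at i=10, j=11: e = 10·20 + 11 = 211.

211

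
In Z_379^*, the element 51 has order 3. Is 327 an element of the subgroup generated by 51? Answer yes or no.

yes

⟨51⟩ has order 3; its elements mod 379 are {1, 51, 327}.
327 is in this set.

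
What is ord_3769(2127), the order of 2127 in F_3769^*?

3768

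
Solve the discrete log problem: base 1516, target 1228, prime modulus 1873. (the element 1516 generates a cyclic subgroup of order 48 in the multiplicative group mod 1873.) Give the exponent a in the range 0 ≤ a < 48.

Baby-step giant-step with m = ceil(sqrt(48)) = 7.
Baby table (1516^j mod 1873 for j=0..6):
  0:1  1:1516  2:85  3:1496  4:1606  5:1669  6:1654
Giant step factor: 1516^(-7) ≡ 1365 (mod 1873).
Scan 1228·1365^i mod 1873 for i = 0, 1, …:
  i=0: 1228   i=1: 1758   i=2: 357   i=3: 325
  i=4: 1597   i=5: 1606
Match at i=5, j=4: a = 5·7 + 4 = 39.

39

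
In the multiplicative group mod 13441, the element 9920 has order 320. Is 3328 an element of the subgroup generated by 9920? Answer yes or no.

no

3328 ∈ ⟨9920⟩ iff 3328^320 ≡ 1 (mod 13441), since |⟨9920⟩| = 320.
3328^320 mod 13441 = 7023.
Since 7023 ≠ 1, 3328 does not lie in the subgroup.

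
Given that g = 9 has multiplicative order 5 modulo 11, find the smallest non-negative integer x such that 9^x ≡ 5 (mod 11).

Successive powers of 9 modulo 11:
  9^0=1  9^1=9  9^2=4  9^3=3  9^4=5
So 9^4 ≡ 5 (mod 11), giving x = 4.

4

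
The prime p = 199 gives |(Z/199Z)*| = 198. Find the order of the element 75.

198

The order of 75 must divide p − 1 = 198 = 2 · 3^2 · 11.
Divisors: 1, 2, 3, 6, 9, 11, 18, 22, 33, 66, 99, 198.
Check each in increasing order: 75^1 ≡ 75;  75^2 ≡ 53;  75^3 ≡ 194;  75^6 ≡ 25;  75^9 ≡ 74;  75^11 ≡ 141;  75^18 ≡ 103;  75^22 ≡ 180;  75^33 ≡ 107;  75^66 ≡ 106;  75^99 ≡ 198;  75^198 ≡ 1.
Smallest exponent giving 1 is 198.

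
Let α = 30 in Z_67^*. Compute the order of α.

The order of 30 must divide p − 1 = 66 = 2 · 3 · 11.
Divisors: 1, 2, 3, 6, 11, 22, 33, 66.
Check each in increasing order: 30^1 ≡ 30;  30^2 ≡ 29;  30^3 ≡ 66;  30^6 ≡ 1.
Smallest exponent giving 1 is 6.

6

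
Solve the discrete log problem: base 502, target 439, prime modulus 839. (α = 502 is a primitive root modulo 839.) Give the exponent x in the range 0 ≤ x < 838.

Baby-step giant-step with m = ceil(sqrt(838)) = 29.
Baby table (502^j mod 839 for j=0..28):
  0:1  1:502  2:304  3:749  4:126  5:327  6:549  7:406
  8:774  9:91  10:376  11:816  12:200  13:559  14:392  15:458
  16:30  17:797  18:730  19:656  20:424  21:581  22:529  23:434
  24:567  25:213  26:373  27:149  28:127
Giant step factor: 502^(-29) ≡ 755 (mod 839).
Scan 439·755^i mod 839 for i = 0, 1, …:
  i=0: 439   i=1: 40   i=2: 835   i=3: 336
  i=4: 302   i=5: 641   i=6: 691   i=7: 686
  i=8: 267   i=9: 225   i=10: 397   i=11: 212
  i=12: 650   i=13: 774
Match at i=13, j=8: x = 13·29 + 8 = 385.

385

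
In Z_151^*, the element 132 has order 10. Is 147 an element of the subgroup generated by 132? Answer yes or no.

no

⟨132⟩ has order 10; its elements mod 151 are {1, 8, 19, 59, 64, 87, 92, 132, 143, 150}.
147 is not in this set.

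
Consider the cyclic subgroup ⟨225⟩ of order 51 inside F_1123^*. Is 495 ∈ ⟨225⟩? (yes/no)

495 ∈ ⟨225⟩ iff 495^51 ≡ 1 (mod 1123), since |⟨225⟩| = 51.
495^51 mod 1123 = 1.
Since 1 = 1, 495 lies in the subgroup.

yes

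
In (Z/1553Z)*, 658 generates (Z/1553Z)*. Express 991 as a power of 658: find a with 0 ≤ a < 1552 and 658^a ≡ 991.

Baby-step giant-step with m = ceil(sqrt(1552)) = 40.
Baby table (658^j mod 1553 for j=0..39):
  0:1  1:658  2:1230  3:227  4:278  5:1223  6:280  7:986
  8:1187  9:1440  10:190  11:780  12:750  13:1199  14:18  15:973
  16:398  17:980  18:345  19:272  20:381  21:665  22:1177  23:1072
  24:314  25:63  26:1076  27:1393  28:324  29:431  30:952  31:557
  32:1551  33:237  34:646  35:1099  36:997  37:660  38:993  39:1134
Giant step factor: 658^(-40) ≡ 855 (mod 1553).
Scan 991·855^i mod 1553 for i = 0, 1, …:
  i=0: 991   i=1: 920   i=2: 782   i=3: 820
  i=4: 697   i=5: 1136   i=6: 655   i=7: 945
  i=8: 415   i=9: 741     …   i=32: 1160
  i=33: 986
Match at i=33, j=7: a = 33·40 + 7 = 1327.

1327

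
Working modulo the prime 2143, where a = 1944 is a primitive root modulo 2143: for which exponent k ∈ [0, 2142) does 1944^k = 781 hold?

1203

Baby-step giant-step with m = ceil(sqrt(2142)) = 47.
Baby table (1944^j mod 2143 for j=0..46):
  0:1  1:1944  2:1027  3:1355  4:373  5:778  6:1617  7:1810
  8:1977  9:889  10:958  11:85  12:229  13:1575  14:1596  15:1703
  16:1840  17:293  18:1697  19:891  20:560  21:2139  22:796  23:178
  24:1009  25:651  26:1174  27:2104  28:1332  29:664  30:730  31:454
  32:1803  33:1227  34:129  35:45  36:1760  37:1212  38:971  39:1784
  40:722  41:2046  42:16  43:1102  44:1431  45:250  46:1682
Giant step factor: 1944^(-47) ≡ 507 (mod 2143).
Scan 781·507^i mod 2143 for i = 0, 1, …:
  i=0: 781   i=1: 1655   i=2: 1172   i=3: 593
  i=4: 631   i=5: 610   i=6: 678   i=7: 866
  i=8: 1890   i=9: 309     …   i=24: 345
  i=25: 1332
Match at i=25, j=28: k = 25·47 + 28 = 1203.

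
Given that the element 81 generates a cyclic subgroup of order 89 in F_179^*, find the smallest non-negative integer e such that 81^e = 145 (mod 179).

83

Baby-step giant-step with m = ceil(sqrt(89)) = 10.
Baby table (81^j mod 179 for j=0..9):
  0:1  1:81  2:117  3:169  4:85  5:83  6:100  7:45
  8:65  9:74
Giant step factor: 81^(-10) ≡ 107 (mod 179).
Scan 145·107^i mod 179 for i = 0, 1, …:
  i=0: 145   i=1: 121   i=2: 59   i=3: 48
  i=4: 124   i=5: 22   i=6: 27   i=7: 25
  i=8: 169
Match at i=8, j=3: e = 8·10 + 3 = 83.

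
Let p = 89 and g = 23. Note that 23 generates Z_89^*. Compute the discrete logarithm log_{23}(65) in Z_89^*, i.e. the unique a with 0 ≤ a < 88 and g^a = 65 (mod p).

85

Baby-step giant-step with m = ceil(sqrt(88)) = 10.
Baby table (23^j mod 89 for j=0..9):
  0:1  1:23  2:84  3:63  4:25  5:41  6:53  7:62
  8:2  9:46
Giant step factor: 23^(-10) ≡ 80 (mod 89).
Scan 65·80^i mod 89 for i = 0, 1, …:
  i=0: 65   i=1: 38   i=2: 14   i=3: 52
  i=4: 66   i=5: 29   i=6: 6   i=7: 35
  i=8: 41
Match at i=8, j=5: a = 8·10 + 5 = 85.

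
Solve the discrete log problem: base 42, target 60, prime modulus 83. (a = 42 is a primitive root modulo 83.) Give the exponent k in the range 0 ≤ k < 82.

63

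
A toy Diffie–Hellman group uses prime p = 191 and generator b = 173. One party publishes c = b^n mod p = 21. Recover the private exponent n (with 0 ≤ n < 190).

137

Baby-step giant-step with m = ceil(sqrt(190)) = 14.
Baby table (173^j mod 191 for j=0..13):
  0:1  1:173  2:133  3:89  4:117  5:186  6:90  7:99
  8:128  9:179  10:25  11:123  12:78  13:124
Giant step factor: 173^(-14) ≡ 156 (mod 191).
Scan 21·156^i mod 191 for i = 0, 1, …:
  i=0: 21   i=1: 29   i=2: 131   i=3: 190
  i=4: 35   i=5: 112   i=6: 91   i=7: 62
  i=8: 122   i=9: 123
Match at i=9, j=11: n = 9·14 + 11 = 137.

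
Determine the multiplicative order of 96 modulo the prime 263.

131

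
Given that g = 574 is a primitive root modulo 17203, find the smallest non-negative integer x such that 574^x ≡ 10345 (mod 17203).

Baby-step giant-step with m = ceil(sqrt(17202)) = 132.
Baby table (574^j mod 17203 for j=0..131):
  0:1  1:574  2:2619  3:6645  4:12367  5:11022  6:13127  7:17187
  8:8019  9:9705  10:14101  11:8564  12:12881  13:13607  14:256  15:9320
  16:16750  17:15226  18:600  19:340  20:5927  21:13107  22:5707  23:7248
  24:14429  25:7603  26:11763  27:8386  28:13927  29:11906  30:4453  31:9978
  32:15976  33:1025  34:3448  35:807  36:15940  37:14767  38:12382  39:2429
  40:803  41:13644  42:4291  43:3005  44:4570  45:8324  46:12745  47:4355
  48:5335  49:156  50:3529  51:12895  52:4440  53:2516  54:16335  55:655
  56:14707  57:12348  58:116  59:14975  60:11353  61:13888  62:6723  63:5530
  64:8868  65:15347  66:1242  67:7585  68:1431  69:12853  70:14738  71:12939
  72:12493  73:14534  74:16264  75:11510  76:788  77:5034  78:16615  79:6548
  80:8298  81:15024  82:5073  83:4595  84:5471  85:9408  86:15653  87:4856
  88:458  89:4847  90:12495  91:15682  92:4299  93:7597  94:8319  95:9875
  96:8463  97:6516  98:7133  99:28  100:16072  101:4520  102:14030  103:2216
  104:16165  105:6293  106:16755  107:893  108:13695  109:16362  110:16153  111:16608
  112:2530  113:7168  114:2915  115:4519  116:13456  117:16800  118:9520  119:11129
  120:5733  121:4969  122:13711  123:8343  124:6448  125:2507  126:11169  127:11490
  128:6511  129:4263  130:4136  131:50
Giant step factor: 574^(-132) ≡ 10929 (mod 17203).
Scan 10345·10929^i mod 17203 for i = 0, 1, …:
  i=0: 10345   i=1: 2389   i=2: 12430   i=3: 12582
  i=4: 5099   i=5: 6454   i=6: 3466   i=7: 16111
  i=8: 4414   i=9: 3394     …   i=39: 5442
  i=40: 4847
Match at i=40, j=89: x = 40·132 + 89 = 5369.

5369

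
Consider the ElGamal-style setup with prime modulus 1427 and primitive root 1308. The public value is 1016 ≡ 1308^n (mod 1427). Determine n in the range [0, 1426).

Baby-step giant-step with m = ceil(sqrt(1426)) = 38.
Baby table (1308^j mod 1427 for j=0..37):
  0:1  1:1308  2:1318  3:128  4:465  5:318  6:687  7:1013
  8:748  9:889  10:1234  11:135  12:1059  13:982  14:156  15:1414
  16:120  17:1417  18:1190  19:1090  20:147  21:1058  22:1101  23:265
  24:1286  25:1082  26:1099  27:503  28:77  29:826  30:169  31:1294
  32:130  33:227  34:100  35:943  36:516  37:1384
Giant step factor: 1308^(-38) ≡ 664 (mod 1427).
Scan 1016·664^i mod 1427 for i = 0, 1, …:
  i=0: 1016   i=1: 1080   i=2: 766   i=3: 612
  i=4: 1100   i=5: 1203   i=6: 1099
Match at i=6, j=26: n = 6·38 + 26 = 254.

254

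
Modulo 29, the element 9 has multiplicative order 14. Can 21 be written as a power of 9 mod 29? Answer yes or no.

no

⟨9⟩ has order 14; its elements mod 29 are {1, 4, 5, 6, 7, 9, 13, 16, 20, 22, 23, 24, 25, 28}.
21 is not in this set.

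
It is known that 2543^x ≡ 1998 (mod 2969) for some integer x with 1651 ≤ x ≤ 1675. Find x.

1665

Compute 2543^1651 mod 2969 = 1498, then multiply by 2543 repeatedly:
  2543^1651=1498  2543^1652=187  2543^1653=501  2543^1654=342  2543^1655=2758
  2543^1656=816  2543^1657=2726  2543^1658=2572  2543^1659=2858  2543^1660=2751
  2543^1661=829  2543^1662=157  2543^1663=1405  2543^1664=1208  2543^1665=1998
Found 1998 at exponent 1665.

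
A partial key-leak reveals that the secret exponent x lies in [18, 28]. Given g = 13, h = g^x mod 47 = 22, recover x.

Compute 13^18 mod 47 = 27, then multiply by 13 repeatedly:
  13^18=27  13^19=22
Found 22 at exponent 19.

19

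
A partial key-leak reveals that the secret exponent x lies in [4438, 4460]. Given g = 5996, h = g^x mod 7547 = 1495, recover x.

4447

Compute 5996^4438 mod 7547 = 144, then multiply by 5996 repeatedly:
  5996^4438=144  5996^4439=3066  5996^4440=6791  5996^4441=2771  5996^4442=3969
  5996^4443=2433  5996^4444=7464  5996^4445=434  5996^4446=6096  5996^4447=1495
Found 1495 at exponent 4447.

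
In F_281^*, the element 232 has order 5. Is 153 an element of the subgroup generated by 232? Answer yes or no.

⟨232⟩ has order 5; its elements mod 281 are {1, 86, 90, 153, 232}.
153 is in this set.

yes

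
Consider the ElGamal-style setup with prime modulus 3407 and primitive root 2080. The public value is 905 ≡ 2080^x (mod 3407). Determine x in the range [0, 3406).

1570

Baby-step giant-step with m = ceil(sqrt(3406)) = 59.
Baby table (2080^j mod 3407 for j=0..58):
  0:1  1:2080  2:2917  3:2900  4:1610  5:3126  6:1524  7:1410
  8:2780  9:721  10:600  11:1038  12:2409  13:2430  14:1819  15:1750
  16:1324  17:1064  18:1977  19:3318  20:2265  21:2726  22:832  23:3211
  24:1160  25:644  26:569  27:1291  28:564  29:1112  30:3014  31:240
  32:1778  33:1645  34:972  35:1409  36:700  37:1211  38:1107  39:2835
  40:2690  41:906  42:409  43:2377  44:603  45:464  46:939  47:909
  48:3242  49:907  50:2489  51:1887  52:96  53:2074  54:658  55:2433
  56:1245  57:280  58:3210
Giant step factor: 2080^(-59) ≡ 2159 (mod 3407).
Scan 905·2159^i mod 3407 for i = 0, 1, …:
  i=0: 905   i=1: 1684   i=2: 487   i=3: 2077
  i=4: 631   i=5: 2936   i=6: 1804   i=7: 635
  i=8: 1351   i=9: 417     …   i=25: 3330
  i=26: 700
Match at i=26, j=36: x = 26·59 + 36 = 1570.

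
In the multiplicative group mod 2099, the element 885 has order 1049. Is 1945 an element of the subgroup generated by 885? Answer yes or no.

1945 ∈ ⟨885⟩ iff 1945^1049 ≡ 1 (mod 2099), since |⟨885⟩| = 1049.
1945^1049 mod 2099 = 2098.
Since 2098 ≠ 1, 1945 does not lie in the subgroup.

no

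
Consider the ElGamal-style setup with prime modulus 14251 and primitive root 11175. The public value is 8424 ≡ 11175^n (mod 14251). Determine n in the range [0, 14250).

Baby-step giant-step with m = ceil(sqrt(14250)) = 120.
Baby table (11175^j mod 14251 for j=0..119):
  0:1  1:11175  2:13363  3:9547  4:4739  5:1609  6:10064  7:10559
  8:12796  9:766  10:9450  11:3840  12:2239  13:10320  14:6908  15:13484
  16:7877  17:11299  18:2465  19:13443  20:5734  21:4954  22:10066  23:4407
  24:11020  25:5609  26:4677  27:7058  28:8116  29:2936  30:3998  31:765
  32:12526  33:4728  34:6943  35:5581  36:5299  37:3420  38:11569  39:12754
  40:1699  41:3993  42:1894  43:2715  44:13997  45:11750  46:11787  47:11983
  48:7629  49:4593  50:8924  51:11453  52:13295  53:4950  54:8119  55:7959
  56:1334  57:904  58:12492  59:9555  60:8633  61:8756  62:934  63:5718
  64:11417  65:10023  66:8416  67:6451  68:8367  69:414  70:9126  71:2894
  72:4931  73:9559  74:10580  75:5204  76:10620  77:10423  78:3602  79:7526
  80:7899  81:631  82:11431  83:9712  84:10235  85:11850  86:3458  87:8689
  88:7512  89:8210  90:13063  91:6032  92:370  93:1960  94:13464  95:12393
  96:557  97:11039  98:4169  99:2056  100:3188  101:12651  102:5005  103:9951
  104:1872  105:13383  106:5031  107:1230  108:7286  109:5087  110:14237  111:311
  112:12432  113:8852  114:4909  115:5976  116:1614  117:8935  118:6119  119:3527
Giant step factor: 11175^(-120) ≡ 5833 (mod 14251).
Scan 8424·5833^i mod 14251 for i = 0, 1, …:
  i=0: 8424   i=1: 13995   i=2: 3107   i=3: 10110
  i=4: 992   i=5: 430   i=6: 14   i=7: 10407
  i=8: 9022   i=9: 10634     …   i=65: 6512
  i=66: 5581
Match at i=66, j=35: n = 66·120 + 35 = 7955.

7955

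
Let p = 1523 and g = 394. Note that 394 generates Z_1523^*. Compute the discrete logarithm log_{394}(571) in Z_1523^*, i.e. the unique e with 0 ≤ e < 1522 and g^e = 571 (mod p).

532

Baby-step giant-step with m = ceil(sqrt(1522)) = 40.
Baby table (394^j mod 1523 for j=0..39):
  0:1  1:394  2:1413  3:827  4:1439  5:410  6:102  7:590
  8:964  9:589  10:570  11:699  12:1266  13:783  14:856  15:681
  16:266  17:1240  18:1200  19:670  20:501  21:927  22:1241  23:71
  24:560  25:1328  26:843  27:128  28:173  29:1150  30:769  31:1432
  32:698  33:872  34:893  35:29  36:765  37:1379  38:1138  39:610
Giant step factor: 394^(-40) ≡ 1207 (mod 1523).
Scan 571·1207^i mod 1523 for i = 0, 1, …:
  i=0: 571   i=1: 801   i=2: 1225   i=3: 1265
  i=4: 809   i=5: 220   i=6: 538   i=7: 568
  i=8: 226   i=9: 165   i=10: 1165   i=11: 426
  i=12: 931   i=13: 1266
Match at i=13, j=12: e = 13·40 + 12 = 532.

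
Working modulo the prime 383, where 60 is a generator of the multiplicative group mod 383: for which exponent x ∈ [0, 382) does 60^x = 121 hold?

Baby-step giant-step with m = ceil(sqrt(382)) = 20.
Baby table (60^j mod 383 for j=0..19):
  0:1  1:60  2:153  3:371  4:46  5:79  6:144  7:214
  8:201  9:187  10:113  11:269  12:54  13:176  14:219  15:118
  16:186  17:53  18:116  19:66
Giant step factor: 60^(-20) ≡ 274 (mod 383).
Scan 121·274^i mod 383 for i = 0, 1, …:
  i=0: 121   i=1: 216   i=2: 202   i=3: 196
  i=4: 84   i=5: 36   i=6: 289   i=7: 288
  i=8: 14   i=9: 6   i=10: 112   i=11: 48
  i=12: 130   i=13: 1
Match at i=13, j=0: x = 13·20 + 0 = 260.

260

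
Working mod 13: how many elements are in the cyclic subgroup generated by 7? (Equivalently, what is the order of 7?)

12

The order of 7 must divide p − 1 = 12 = 2^2 · 3.
Divisors: 1, 2, 3, 4, 6, 12.
Check each in increasing order: 7^1 ≡ 7;  7^2 ≡ 10;  7^3 ≡ 5;  7^4 ≡ 9;  7^6 ≡ 12;  7^12 ≡ 1.
Smallest exponent giving 1 is 12.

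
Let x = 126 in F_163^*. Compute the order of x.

The order of 126 must divide p − 1 = 162 = 2 · 3^4.
Divisors: 1, 2, 3, 6, 9, 18, 27, 54, 81, 162.
Check each in increasing order: 126^1 ≡ 126;  126^2 ≡ 65;  126^3 ≡ 40;  126^6 ≡ 133;  126^9 ≡ 104;  126^18 ≡ 58;  126^27 ≡ 1.
Smallest exponent giving 1 is 27.

27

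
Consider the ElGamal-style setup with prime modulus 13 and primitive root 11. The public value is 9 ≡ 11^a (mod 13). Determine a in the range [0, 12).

8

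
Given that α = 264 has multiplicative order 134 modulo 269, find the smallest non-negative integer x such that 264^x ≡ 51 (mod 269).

21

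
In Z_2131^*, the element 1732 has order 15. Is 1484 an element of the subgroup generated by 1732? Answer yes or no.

no

⟨1732⟩ has order 15; its elements mod 2131 are {1, 468, 532, 709, 796, 832, 1507, 1534, 1662, 1732, 1734, 1780, 1896, 1950, 2046}.
1484 is not in this set.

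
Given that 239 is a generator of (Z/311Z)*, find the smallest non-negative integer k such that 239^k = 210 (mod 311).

128

Baby-step giant-step with m = ceil(sqrt(310)) = 18.
Baby table (239^j mod 311 for j=0..17):
  0:1  1:239  2:208  3:263  4:35  5:279  6:127  7:186
  8:292  9:124  10:91  11:290  12:268  13:297  14:75  15:198
  16:50  17:132
Giant step factor: 239^(-18) ≡ 84 (mod 311).
Scan 210·84^i mod 311 for i = 0, 1, …:
  i=0: 210   i=1: 224   i=2: 156   i=3: 42
  i=4: 107   i=5: 280   i=6: 195   i=7: 208
Match at i=7, j=2: k = 7·18 + 2 = 128.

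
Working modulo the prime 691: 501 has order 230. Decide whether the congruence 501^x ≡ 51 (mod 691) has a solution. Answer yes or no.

yes

51 ∈ ⟨501⟩ iff 51^230 ≡ 1 (mod 691), since |⟨501⟩| = 230.
51^230 mod 691 = 1.
Since 1 = 1, 51 lies in the subgroup.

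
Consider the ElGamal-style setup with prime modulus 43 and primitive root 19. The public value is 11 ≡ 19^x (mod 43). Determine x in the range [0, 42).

6

Baby-step giant-step with m = ceil(sqrt(42)) = 7.
Baby table (19^j mod 43 for j=0..6):
  0:1  1:19  2:17  3:22  4:31  5:30  6:11
Giant step factor: 19^(-7) ≡ 7 (mod 43).
Scan 11·7^i mod 43 for i = 0, 1, …:
  i=0: 11
Match at i=0, j=6: x = 0·7 + 6 = 6.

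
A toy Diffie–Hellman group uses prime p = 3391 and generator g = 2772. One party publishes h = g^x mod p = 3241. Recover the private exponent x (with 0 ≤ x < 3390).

2314

Baby-step giant-step with m = ceil(sqrt(3390)) = 59.
Baby table (2772^j mod 3391 for j=0..58):
  0:1  1:2772  2:3369  3:54  4:484  5:2203  6:2916  7:2399
  8:277  9:1478  10:688  11:1394  12:1819  13:3242  14:674  15:3278
  16:2127  17:2486  18:680  19:2955  20:1995  21:2810  22:193  23:2609
  24:2536  25:249  26:1855  27:1304  28:3273  29:1831  30:2596  31:410
  32:535  33:1153  34:1794  35:1762  36:1224  37:1928  38:200  39:1667
  40:2382  41:627  42:1852  43:3161  44:3339  45:1669  46:1144  47:583
  48:1960  49:738  50:963  51:719  52:2551  53:1137  54:1525  55:2114
  56:360  57:966  58:2253
Giant step factor: 2772^(-59) ≡ 3260 (mod 3391).
Scan 3241·3260^i mod 3391 for i = 0, 1, …:
  i=0: 3241   i=1: 2695   i=2: 3010   i=3: 2437
  i=4: 2898   i=5: 154   i=6: 172   i=7: 1205
  i=8: 1522   i=9: 687     …   i=38: 2745
  i=39: 3242
Match at i=39, j=13: x = 39·59 + 13 = 2314.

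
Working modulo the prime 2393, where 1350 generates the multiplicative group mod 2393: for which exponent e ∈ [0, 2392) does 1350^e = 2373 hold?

33

Baby-step giant-step with m = ceil(sqrt(2392)) = 49.
Baby table (1350^j mod 2393 for j=0..48):
  0:1  1:1350  2:1427  3:85  4:2279  5:1645  6:46  7:2275
  8:1031  9:1517  10:1935  11:1487  12:2116  13:1751  14:1959  15:385
  16:469  17:1398  18:1616  19:1577  20:1573  21:959  22:37  23:2090
  24:153  25:752  26:568  27:1040  28:1702  29:420  30:2252  31:1090
  32:2198  33:2373  34:1716  35:176  36:693  37:2280  38:602  39:1473
  40:2360  41:917  42:769  43:1981  44:1369  45:754  46:875  47:1501
  48:1872
Giant step factor: 1350^(-49) ≡ 1882 (mod 2393).
Scan 2373·1882^i mod 2393 for i = 0, 1, …:
  i=0: 2373
Match at i=0, j=33: e = 0·49 + 33 = 33.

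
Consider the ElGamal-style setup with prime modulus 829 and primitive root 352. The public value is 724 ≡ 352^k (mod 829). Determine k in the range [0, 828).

Baby-step giant-step with m = ceil(sqrt(828)) = 29.
Baby table (352^j mod 829 for j=0..28):
  0:1  1:352  2:383  3:518  4:785  5:263  6:557  7:420
  8:278  9:34  10:362  11:587  12:203  13:162  14:652  15:700
  16:187  17:333  18:327  19:702  20:62  21:270  22:534  23:614
  24:588  25:555  26:545  27:341  28:656
Giant step factor: 352^(-29) ≡ 794 (mod 829).
Scan 724·794^i mod 829 for i = 0, 1, …:
  i=0: 724   i=1: 359   i=2: 699   i=3: 405
  i=4: 747   i=5: 383
Match at i=5, j=2: k = 5·29 + 2 = 147.

147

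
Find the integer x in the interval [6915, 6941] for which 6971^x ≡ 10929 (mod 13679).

Compute 6971^6915 mod 13679 = 10318, then multiply by 6971 repeatedly:
  6971^6915=10318  6971^6916=2596  6971^6917=13078  6971^6918=9882  6971^6919=13657
  6971^6920=10786  6971^6921=9422  6971^6922=7883  6971^6923=3850  6971^6924=152
  6971^6925=6309  6971^6926=2054  6971^6927=10200  6971^6928=758  6971^6929=3924
  6971^6930=9883  6971^6931=6949  6971^6932=4140  6971^6933=10929
Found 10929 at exponent 6933.

6933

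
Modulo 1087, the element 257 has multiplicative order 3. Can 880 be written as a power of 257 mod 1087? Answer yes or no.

880 ∈ ⟨257⟩ iff 880^3 ≡ 1 (mod 1087), since |⟨257⟩| = 3.
880^3 mod 1087 = 177.
Since 177 ≠ 1, 880 does not lie in the subgroup.

no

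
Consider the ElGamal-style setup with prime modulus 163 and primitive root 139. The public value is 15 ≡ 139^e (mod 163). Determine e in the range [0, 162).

160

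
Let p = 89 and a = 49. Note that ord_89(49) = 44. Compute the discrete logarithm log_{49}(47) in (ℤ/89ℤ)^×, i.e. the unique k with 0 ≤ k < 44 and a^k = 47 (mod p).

15

Successive powers of 49 modulo 89:
  49^0=1  49^1=49  49^2=87  49^3=80  49^4=4  49^5=18
  49^6=81  49^7=53  49^8=16  49^9=72  49^10=57  49^11=34
  49^12=64  49^13=21  49^14=50  49^15=47
So 49^15 ≡ 47 (mod 89), giving k = 15.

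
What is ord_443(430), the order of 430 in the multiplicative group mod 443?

The order of 430 must divide p − 1 = 442 = 2 · 13 · 17.
Divisors: 1, 2, 13, 17, 26, 34, 221, 442.
Check each in increasing order: 430^1 ≡ 430;  430^2 ≡ 169;  430^13 ≡ 195;  430^17 ≡ 442;  430^26 ≡ 370;  430^34 ≡ 1.
Smallest exponent giving 1 is 34.

34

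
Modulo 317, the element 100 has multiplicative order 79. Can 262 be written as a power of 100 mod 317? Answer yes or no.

no

262 ∈ ⟨100⟩ iff 262^79 ≡ 1 (mod 317), since |⟨100⟩| = 79.
262^79 mod 317 = 203.
Since 203 ≠ 1, 262 does not lie in the subgroup.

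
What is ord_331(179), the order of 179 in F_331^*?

165

The order of 179 must divide p − 1 = 330 = 2 · 3 · 5 · 11.
Divisors: 1, 2, 3, 5, 6, 10, 11, 15, 22, 30, 33, 55, 66, 110, 165, 330.
Check each in increasing order: 179^1 ≡ 179;  179^2 ≡ 265;  179^3 ≡ 102;  179^5 ≡ 219;  179^6 ≡ 143;  179^10 ≡ 297;  179^11 ≡ 203;  179^15 ≡ 167;  179^22 ≡ 165;  179^30 ≡ 85;  179^33 ≡ 64;  179^55 ≡ 299;  179^66 ≡ 124;  179^110 ≡ 31;  179^165 ≡ 1.
Smallest exponent giving 1 is 165.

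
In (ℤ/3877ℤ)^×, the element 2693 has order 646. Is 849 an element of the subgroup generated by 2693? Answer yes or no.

849 ∈ ⟨2693⟩ iff 849^646 ≡ 1 (mod 3877), since |⟨2693⟩| = 646.
849^646 mod 3877 = 225.
Since 225 ≠ 1, 849 does not lie in the subgroup.

no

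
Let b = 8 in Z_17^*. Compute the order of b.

8

The order of 8 must divide p − 1 = 16 = 2^4.
Divisors: 1, 2, 4, 8, 16.
Check each in increasing order: 8^1 ≡ 8;  8^2 ≡ 13;  8^4 ≡ 16;  8^8 ≡ 1.
Smallest exponent giving 1 is 8.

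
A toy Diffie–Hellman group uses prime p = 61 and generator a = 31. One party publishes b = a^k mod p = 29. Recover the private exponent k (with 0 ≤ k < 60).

25

Successive powers of 31 modulo 61:
  31^0=1  31^1=31  31^2=46  31^3=23  31^4=42  31^5=21
  31^6=41  31^7=51  31^8=56  31^9=28  31^10=14  31^11=7
  31^12=34  31^13=17  31^14=39  31^15=50  31^16=25  31^17=43
  31^18=52  31^19=26  31^20=13  31^21=37  31^22=49  31^23=55
  31^24=58  31^25=29
So 31^25 ≡ 29 (mod 61), giving k = 25.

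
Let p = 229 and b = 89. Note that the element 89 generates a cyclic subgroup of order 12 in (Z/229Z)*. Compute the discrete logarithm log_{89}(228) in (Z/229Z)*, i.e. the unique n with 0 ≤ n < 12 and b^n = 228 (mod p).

Successive powers of 89 modulo 229:
  89^0=1  89^1=89  89^2=135  89^3=107  89^4=134  89^5=18
  89^6=228
So 89^6 ≡ 228 (mod 229), giving n = 6.

6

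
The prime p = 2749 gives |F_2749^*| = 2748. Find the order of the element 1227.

2748

The order of 1227 must divide p − 1 = 2748 = 2^2 · 3 · 229.
Divisors: 1, 2, 3, 4, 6, 12, 229, 458, 687, 916, 1374, 2748.
Check each in increasing order: 1227^1 ≡ 1227;  1227^2 ≡ 1826;  1227^3 ≡ 67;  1227^4 ≡ 2488;  1227^6 ≡ 1740;  1227^12 ≡ 951;  1227^229 ≡ 2078;  1227^458 ≡ 2154;  1227^687 ≡ 640;  1227^916 ≡ 2153;  1227^1374 ≡ 2748;  1227^2748 ≡ 1.
Smallest exponent giving 1 is 2748.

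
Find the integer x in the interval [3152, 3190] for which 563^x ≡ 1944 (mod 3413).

Compute 563^3152 mod 3413 = 1848, then multiply by 563 repeatedly:
  563^3152=1848  563^3153=2872  563^3154=2587  563^3155=2543  563^3156=1662
  563^3157=544  563^3158=2515  563^3159=2963  563^3160=2625  563^3161=46
  563^3162=2007  563^3163=238  563^3164=887  563^3165=1083  563^3166=2215
  563^3167=1300  563^3168=1518  563^3169=1384  563^3170=1028  563^3171=1967
  563^3172=1609  563^3173=1422  563^3174=1944
Found 1944 at exponent 3174.

3174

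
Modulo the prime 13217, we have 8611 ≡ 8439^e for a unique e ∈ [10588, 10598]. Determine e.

10589

Compute 8439^10588 mod 13217 = 604, then multiply by 8439 repeatedly:
  8439^10588=604  8439^10589=8611
Found 8611 at exponent 10589.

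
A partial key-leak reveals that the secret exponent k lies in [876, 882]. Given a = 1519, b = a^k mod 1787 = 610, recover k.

Compute 1519^876 mod 1787 = 929, then multiply by 1519 repeatedly:
  1519^876=929  1519^877=1208  1519^878=1490  1519^879=968  1519^880=1478
  1519^881=610
Found 610 at exponent 881.

881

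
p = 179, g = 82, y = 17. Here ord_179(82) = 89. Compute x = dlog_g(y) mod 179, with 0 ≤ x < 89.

41

Baby-step giant-step with m = ceil(sqrt(89)) = 10.
Baby table (82^j mod 179 for j=0..9):
  0:1  1:82  2:101  3:48  4:177  5:15  6:156  7:83
  8:4  9:149
Giant step factor: 82^(-10) ≡ 144 (mod 179).
Scan 17·144^i mod 179 for i = 0, 1, …:
  i=0: 17   i=1: 121   i=2: 61   i=3: 13
  i=4: 82
Match at i=4, j=1: x = 4·10 + 1 = 41.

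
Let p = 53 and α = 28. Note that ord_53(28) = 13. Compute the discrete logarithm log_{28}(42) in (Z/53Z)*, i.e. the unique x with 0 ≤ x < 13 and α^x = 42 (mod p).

Successive powers of 28 modulo 53:
  28^0=1  28^1=28  28^2=42
So 28^2 ≡ 42 (mod 53), giving x = 2.

2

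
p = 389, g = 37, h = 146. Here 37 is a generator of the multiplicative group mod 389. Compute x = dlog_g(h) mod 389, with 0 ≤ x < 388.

23

Successive powers of 37 modulo 389:
  37^0=1  37^1=37  37^2=202  37^3=83  37^4=348  37^5=39
  37^6=276  37^7=98  37^8=125  37^9=346  37^10=354  37^11=261
  37^12=321  37^13=207  37^14=268  37^15=191  37^16=65  37^17=71
  37^18=293  37^19=338  37^20=58  37^21=201  37^22=46  37^23=146
So 37^23 ≡ 146 (mod 389), giving x = 23.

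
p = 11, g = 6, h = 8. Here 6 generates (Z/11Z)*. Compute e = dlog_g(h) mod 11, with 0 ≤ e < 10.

7

Successive powers of 6 modulo 11:
  6^0=1  6^1=6  6^2=3  6^3=7  6^4=9  6^5=10
  6^6=5  6^7=8
So 6^7 ≡ 8 (mod 11), giving e = 7.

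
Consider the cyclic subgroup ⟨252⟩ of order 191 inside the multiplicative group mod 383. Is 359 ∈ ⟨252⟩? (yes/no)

359 ∈ ⟨252⟩ iff 359^191 ≡ 1 (mod 383), since |⟨252⟩| = 191.
359^191 mod 383 = 382.
Since 382 ≠ 1, 359 does not lie in the subgroup.

no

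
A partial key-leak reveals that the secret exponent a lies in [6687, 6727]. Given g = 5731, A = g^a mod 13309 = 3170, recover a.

Compute 5731^6687 mod 13309 = 32, then multiply by 5731 repeatedly:
  5731^6687=32  5731^6688=10375  5731^6689=7822  5731^6690=3170
Found 3170 at exponent 6690.

6690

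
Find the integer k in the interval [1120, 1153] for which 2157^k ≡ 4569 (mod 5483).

Compute 2157^1120 mod 5483 = 952, then multiply by 2157 repeatedly:
  2157^1120=952  2157^1121=2822  2157^1122=924  2157^1123=2739  2157^1124=2832
  2157^1125=562  2157^1126=491  2157^1127=868  2157^1128=2573  2157^1129=1165
  2157^1130=1691  2157^1131=1292  2157^1132=1480  2157^1133=1254  2157^1134=1759
  2157^1135=5410  2157^1136=1546  2157^1137=1058  2157^1138=1178  2157^1139=2317
  2157^1140=2756  2157^1141=1120  2157^1142=3320  2157^1143=442  2157^1144=4835
  2157^1145=429  2157^1146=4209  2157^1147=4448  2157^1148=4569
Found 4569 at exponent 1148.

1148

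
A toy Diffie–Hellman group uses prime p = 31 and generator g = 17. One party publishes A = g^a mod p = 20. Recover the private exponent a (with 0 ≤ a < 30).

14

Successive powers of 17 modulo 31:
  17^0=1  17^1=17  17^2=10  17^3=15  17^4=7  17^5=26
  17^6=8  17^7=12  17^8=18  17^9=27  17^10=25  17^11=22
  17^12=2  17^13=3  17^14=20
So 17^14 ≡ 20 (mod 31), giving a = 14.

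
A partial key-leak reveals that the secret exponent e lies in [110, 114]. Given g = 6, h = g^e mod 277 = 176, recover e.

113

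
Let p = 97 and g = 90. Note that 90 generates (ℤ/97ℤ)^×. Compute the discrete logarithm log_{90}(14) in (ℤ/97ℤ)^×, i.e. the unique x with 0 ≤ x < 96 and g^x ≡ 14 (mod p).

47

Baby-step giant-step with m = ceil(sqrt(96)) = 10.
Baby table (90^j mod 97 for j=0..9):
  0:1  1:90  2:49  3:45  4:73  5:71  6:85  7:84
  8:91  9:42
Giant step factor: 90^(-10) ≡ 32 (mod 97).
Scan 14·32^i mod 97 for i = 0, 1, …:
  i=0: 14   i=1: 60   i=2: 77   i=3: 39
  i=4: 84
Match at i=4, j=7: x = 4·10 + 7 = 47.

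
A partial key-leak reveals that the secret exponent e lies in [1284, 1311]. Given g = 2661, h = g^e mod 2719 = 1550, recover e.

1300

Compute 2661^1284 mod 2719 = 1007, then multiply by 2661 repeatedly:
  2661^1284=1007  2661^1285=1412  2661^1286=2393  2661^1287=2594  2661^1288=1812
  2661^1289=945  2661^1290=2289  2661^1291=469  2661^1292=2707  2661^1293=696
  2661^1294=417  2661^1295=285  2661^1296=2503  2661^1297=1652  2661^1298=2068
  2661^1299=2411  2661^1300=1550
Found 1550 at exponent 1300.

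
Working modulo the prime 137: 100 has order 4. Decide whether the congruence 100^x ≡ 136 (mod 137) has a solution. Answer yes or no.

yes

⟨100⟩ has order 4; its elements mod 137 are {1, 37, 100, 136}.
136 is in this set.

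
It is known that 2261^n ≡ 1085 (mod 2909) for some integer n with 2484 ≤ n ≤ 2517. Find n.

2509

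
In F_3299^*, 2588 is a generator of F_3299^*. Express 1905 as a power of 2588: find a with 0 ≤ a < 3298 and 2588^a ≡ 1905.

Baby-step giant-step with m = ceil(sqrt(3298)) = 58.
Baby table (2588^j mod 3299 for j=0..57):
  0:1  1:2588  2:774  3:619  4:1957  5:751  6:477  7:650
  8:3009  9:1652  10:3171  11:1935  12:3197  13:3243  14:228  15:2842
  16:1625  17:2574  18:831  19:2979  20:3188  21:3044  22:3159  23:570
  24:507  25:2413  26:3136  27:428  28:2499  29:1372  30:1012  31:2949
  32:1425  33:2917  34:1084  35:1242  36:1070  37:1299  38:131  39:2530
  40:2424  41:1913  42:2344  43:2710  44:3105  45:2675  46:1598  47:1977
  48:3026  49:2761  50:3133  51:2561  52:177  53:2814  54:1739  55:696
  56:3293  57:967
Giant step factor: 2588^(-58) ≡ 2156 (mod 3299).
Scan 1905·2156^i mod 3299 for i = 0, 1, …:
  i=0: 1905   i=1: 3224   i=2: 3250   i=3: 3223
  i=4: 1094   i=5: 3178   i=6: 3044
Match at i=6, j=21: a = 6·58 + 21 = 369.

369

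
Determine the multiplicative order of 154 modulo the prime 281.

280

The order of 154 must divide p − 1 = 280 = 2^3 · 5 · 7.
Divisors: 1, 2, 4, 5, 7, 8, 10, 14, 20, 28, 35, 40, 56, 70, 140, 280.
Check each in increasing order: 154^1 ≡ 154;  154^2 ≡ 112;  154^4 ≡ 180;  154^5 ≡ 182;  154^7 ≡ 152;  154^8 ≡ 85;  154^10 ≡ 247;  154^14 ≡ 62;  154^20 ≡ 32;  154^28 ≡ 191;  154^35 ≡ 89;  154^40 ≡ 181;  154^56 ≡ 232;  154^70 ≡ 53;  154^140 ≡ 280;  154^280 ≡ 1.
Smallest exponent giving 1 is 280.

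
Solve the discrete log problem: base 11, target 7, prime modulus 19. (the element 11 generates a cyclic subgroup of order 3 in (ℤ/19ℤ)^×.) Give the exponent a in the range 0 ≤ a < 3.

Successive powers of 11 modulo 19:
  11^0=1  11^1=11  11^2=7
So 11^2 ≡ 7 (mod 19), giving a = 2.

2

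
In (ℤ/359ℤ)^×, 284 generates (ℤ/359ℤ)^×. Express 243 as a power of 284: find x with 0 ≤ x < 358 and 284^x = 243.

132

Baby-step giant-step with m = ceil(sqrt(358)) = 19.
Baby table (284^j mod 359 for j=0..18):
  0:1  1:284  2:240  3:309  4:160  5:206  6:346  7:257
  8:111  9:291  10:74  11:194  12:169  13:249  14:352  15:166
  16:115  17:350  18:316
Giant step factor: 284^(-19) ≡ 299 (mod 359).
Scan 243·299^i mod 359 for i = 0, 1, …:
  i=0: 243   i=1: 139   i=2: 276   i=3: 313
  i=4: 247   i=5: 258   i=6: 316
Match at i=6, j=18: x = 6·19 + 18 = 132.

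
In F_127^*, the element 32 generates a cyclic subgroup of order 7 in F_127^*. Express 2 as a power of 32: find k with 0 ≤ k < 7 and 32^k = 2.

3

Successive powers of 32 modulo 127:
  32^0=1  32^1=32  32^2=8  32^3=2
So 32^3 ≡ 2 (mod 127), giving k = 3.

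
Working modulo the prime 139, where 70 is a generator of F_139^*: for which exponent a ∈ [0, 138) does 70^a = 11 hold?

62

Baby-step giant-step with m = ceil(sqrt(138)) = 12.
Baby table (70^j mod 139 for j=0..11):
  0:1  1:70  2:35  3:87  4:113  5:126  6:63  7:101
  8:120  9:60  10:30  11:15
Giant step factor: 70^(-12) ≡ 65 (mod 139).
Scan 11·65^i mod 139 for i = 0, 1, …:
  i=0: 11   i=1: 20   i=2: 49   i=3: 127
  i=4: 54   i=5: 35
Match at i=5, j=2: a = 5·12 + 2 = 62.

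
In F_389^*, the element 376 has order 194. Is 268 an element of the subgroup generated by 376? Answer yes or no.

yes

268 ∈ ⟨376⟩ iff 268^194 ≡ 1 (mod 389), since |⟨376⟩| = 194.
268^194 mod 389 = 1.
Since 1 = 1, 268 lies in the subgroup.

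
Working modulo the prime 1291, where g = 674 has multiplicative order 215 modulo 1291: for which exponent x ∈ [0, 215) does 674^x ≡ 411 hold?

Baby-step giant-step with m = ceil(sqrt(215)) = 15.
Baby table (674^j mod 1291 for j=0..14):
  0:1  1:674  2:1135  3:718  4:1098  5:309  6:415  7:854
  8:1101  9:1040  10:1238  11:426  12:522  13:676  14:1192
Giant step factor: 674^(-15) ≡ 1008 (mod 1291).
Scan 411·1008^i mod 1291 for i = 0, 1, …:
  i=0: 411   i=1: 1168   i=2: 1243   i=3: 674
Match at i=3, j=1: x = 3·15 + 1 = 46.

46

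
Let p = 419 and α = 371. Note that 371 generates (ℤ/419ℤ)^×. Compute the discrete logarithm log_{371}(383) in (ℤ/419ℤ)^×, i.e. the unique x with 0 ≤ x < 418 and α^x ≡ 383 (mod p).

223

Baby-step giant-step with m = ceil(sqrt(418)) = 21.
Baby table (371^j mod 419 for j=0..20):
  0:1  1:371  2:209  3:24  4:105  5:407  6:157  7:6
  8:131  9:416  10:144  11:211  12:347  13:104  14:36  15:367
  16:401  17:26  18:9  19:406  20:205
Giant step factor: 371^(-21) ≡ 258 (mod 419).
Scan 383·258^i mod 419 for i = 0, 1, …:
  i=0: 383   i=1: 349   i=2: 376   i=3: 219
  i=4: 356   i=5: 87   i=6: 239   i=7: 69
  i=8: 204   i=9: 257   i=10: 104
Match at i=10, j=13: x = 10·21 + 13 = 223.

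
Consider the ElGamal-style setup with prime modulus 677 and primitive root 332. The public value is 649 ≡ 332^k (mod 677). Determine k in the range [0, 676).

Baby-step giant-step with m = ceil(sqrt(676)) = 26.
Baby table (332^j mod 677 for j=0..25):
  0:1  1:332  2:550  3:487  4:558  5:435  6:219  7:269
  8:621  9:364  10:342  11:485  12:571  13:12  14:599  15:507
  16:428  17:603  18:481  19:597  20:520  21:5  22:306  23:42
  24:404  25:82
Giant step factor: 332^(-26) ≡ 315 (mod 677).
Scan 649·315^i mod 677 for i = 0, 1, …:
  i=0: 649   i=1: 658   i=2: 108   i=3: 170
  i=4: 67   i=5: 118   i=6: 612   i=7: 512
  i=8: 154   i=9: 443     …   i=15: 569
  i=16: 507
Match at i=16, j=15: k = 16·26 + 15 = 431.

431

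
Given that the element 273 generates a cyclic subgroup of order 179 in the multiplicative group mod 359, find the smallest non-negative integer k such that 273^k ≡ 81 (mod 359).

Baby-step giant-step with m = ceil(sqrt(179)) = 14.
Baby table (273^j mod 359 for j=0..13):
  0:1  1:273  2:216  3:92  4:345  5:127  6:207  7:148
  8:196  9:17  10:333  11:82  12:128  13:121
Giant step factor: 273^(-14) ≡ 72 (mod 359).
Scan 81·72^i mod 359 for i = 0, 1, …:
  i=0: 81   i=1: 88   i=2: 233   i=3: 262
  i=4: 196
Match at i=4, j=8: k = 4·14 + 8 = 64.

64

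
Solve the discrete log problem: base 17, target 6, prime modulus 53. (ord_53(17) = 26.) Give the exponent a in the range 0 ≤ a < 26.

7

Successive powers of 17 modulo 53:
  17^0=1  17^1=17  17^2=24  17^3=37  17^4=46  17^5=40
  17^6=44  17^7=6
So 17^7 ≡ 6 (mod 53), giving a = 7.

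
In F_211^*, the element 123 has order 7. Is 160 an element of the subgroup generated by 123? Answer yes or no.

no

⟨123⟩ has order 7; its elements mod 211 are {1, 58, 123, 144, 148, 171, 199}.
160 is not in this set.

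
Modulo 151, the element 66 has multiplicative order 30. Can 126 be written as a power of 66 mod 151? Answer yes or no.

no

126 ∈ ⟨66⟩ iff 126^30 ≡ 1 (mod 151), since |⟨66⟩| = 30.
126^30 mod 151 = 64.
Since 64 ≠ 1, 126 does not lie in the subgroup.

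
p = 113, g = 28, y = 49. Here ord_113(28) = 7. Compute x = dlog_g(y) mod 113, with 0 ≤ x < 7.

4

Successive powers of 28 modulo 113:
  28^0=1  28^1=28  28^2=106  28^3=30  28^4=49
So 28^4 ≡ 49 (mod 113), giving x = 4.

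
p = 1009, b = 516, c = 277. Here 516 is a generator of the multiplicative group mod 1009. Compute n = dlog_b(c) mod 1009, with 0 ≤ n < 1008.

955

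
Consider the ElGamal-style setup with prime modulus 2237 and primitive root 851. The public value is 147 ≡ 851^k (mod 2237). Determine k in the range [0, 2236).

1651

Baby-step giant-step with m = ceil(sqrt(2236)) = 48.
Baby table (851^j mod 2237 for j=0..47):
  0:1  1:851  2:1650  3:1551  4:71  5:22  6:826  7:508
  8:567  9:1562  10:484  11:276  12:2228  13:1289  14:809  15:1700
  16:1598  17:2039  18:1514  19:2139  20:1608  21:1601  22:118  23:1990
  24:81  25:1821  26:1667  27:359  28:1277  29:1782  30:2033  31:882
  32:1187  33:1250  34:1175  35:2223  36:1508  37:1507  38:656  39:1243
  40:1929  41:1858  42:1836  43:1010  44:502  45:2172  46:610  47:126
Giant step factor: 851^(-48) ≡ 343 (mod 2237).
Scan 147·343^i mod 2237 for i = 0, 1, …:
  i=0: 147   i=1: 1207   i=2: 156   i=3: 2057
  i=4: 896   i=5: 859   i=6: 1590   i=7: 1779
  i=8: 1733   i=9: 1614     …   i=33: 1278
  i=34: 2139
Match at i=34, j=19: k = 34·48 + 19 = 1651.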